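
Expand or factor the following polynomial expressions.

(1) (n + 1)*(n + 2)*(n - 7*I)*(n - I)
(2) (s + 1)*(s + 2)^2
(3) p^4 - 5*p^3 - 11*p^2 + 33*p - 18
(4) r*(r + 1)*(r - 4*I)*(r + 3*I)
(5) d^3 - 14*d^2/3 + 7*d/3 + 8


(1) = n^4 + 3*n^3 - 8*I*n^3 - 5*n^2 - 24*I*n^2 - 21*n - 16*I*n - 14
(2) = s^3 + 5*s^2 + 8*s + 4
(3) = (p - 6)*(p - 1)^2*(p + 3)
(4) = r^4 + r^3 - I*r^3 + 12*r^2 - I*r^2 + 12*r
(5) = (d - 3)*(d - 8/3)*(d + 1)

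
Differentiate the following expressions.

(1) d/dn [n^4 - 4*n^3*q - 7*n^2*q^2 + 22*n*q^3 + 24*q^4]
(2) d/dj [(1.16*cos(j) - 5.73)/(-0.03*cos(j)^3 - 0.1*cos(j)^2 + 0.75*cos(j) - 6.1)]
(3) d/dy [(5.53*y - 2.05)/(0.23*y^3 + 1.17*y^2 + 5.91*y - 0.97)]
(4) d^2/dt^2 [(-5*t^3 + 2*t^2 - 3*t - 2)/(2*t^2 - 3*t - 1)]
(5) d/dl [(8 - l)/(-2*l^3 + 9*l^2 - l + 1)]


(1) = 4*n^3 - 12*n^2*q - 14*n*q^2 + 22*q^3
(2) = (-0.0696*cos(j)^3 + 0.3997*cos(j)^2 + 1.146*cos(j) + 2.7785)*sin(j)/(0.0009*cos(j)^6 + 0.006*cos(j)^5 - 0.035*cos(j)^4 + 0.216*cos(j)^3 + 1.7825*cos(j)^2 - 9.15*cos(j) + 37.21)
(3) = (-2.5438*y^3 - 5.0556*y^2 + 4.797*y + 6.7514)/(0.0529*y^6 + 0.5382*y^5 + 4.0875*y^4 + 13.3832*y^3 + 32.6583*y^2 - 11.4654*y + 0.9409)
(4) = 2*(-55*t^3 - 57*t^2 + 3*t - 11)/(8*t^6 - 36*t^5 + 42*t^4 + 9*t^3 - 21*t^2 - 9*t - 1)
(5) = (2*l^3 - 9*l^2 + l - (l - 8)*(6*l^2 - 18*l + 1) - 1)/(2*l^3 - 9*l^2 + l - 1)^2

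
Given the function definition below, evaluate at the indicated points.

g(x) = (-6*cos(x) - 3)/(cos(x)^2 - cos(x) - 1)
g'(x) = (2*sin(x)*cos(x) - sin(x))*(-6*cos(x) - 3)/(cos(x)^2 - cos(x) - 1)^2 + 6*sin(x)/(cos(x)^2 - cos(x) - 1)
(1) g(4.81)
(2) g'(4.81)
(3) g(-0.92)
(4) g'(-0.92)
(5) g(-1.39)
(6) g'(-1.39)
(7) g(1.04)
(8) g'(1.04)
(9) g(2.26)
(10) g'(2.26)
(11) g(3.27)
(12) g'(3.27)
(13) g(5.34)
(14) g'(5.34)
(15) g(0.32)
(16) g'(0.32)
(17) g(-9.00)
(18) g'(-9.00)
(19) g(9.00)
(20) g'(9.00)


(1) = 3.29
(2) = 3.06
(3) = 5.36
(4) = 4.58
(5) = 3.55
(6) = 3.19
(7) = 4.83
(8) = -4.18
(9) = 20.23
(10) = -764.68
(11) = 3.03
(12) = 0.40
(13) = 5.25
(14) = 4.51
(15) = 8.30
(16) = -4.04
(17) = 3.33
(18) = 1.89
(19) = 3.33
(20) = -1.89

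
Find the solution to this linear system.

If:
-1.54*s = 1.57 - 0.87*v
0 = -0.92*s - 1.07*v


Then:
s = -0.69
v = 0.59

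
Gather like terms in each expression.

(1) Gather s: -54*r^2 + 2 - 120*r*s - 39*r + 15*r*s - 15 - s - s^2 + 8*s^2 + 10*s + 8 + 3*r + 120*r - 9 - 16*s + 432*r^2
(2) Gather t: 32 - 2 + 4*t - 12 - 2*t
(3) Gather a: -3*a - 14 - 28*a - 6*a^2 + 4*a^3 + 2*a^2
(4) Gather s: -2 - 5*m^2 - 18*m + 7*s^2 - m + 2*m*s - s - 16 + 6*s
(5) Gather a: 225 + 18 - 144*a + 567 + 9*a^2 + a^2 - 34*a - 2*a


(1) = 378*r^2 + 84*r + 7*s^2 + s*(-105*r - 7) - 14
(2) = 2*t + 18
(3) = 4*a^3 - 4*a^2 - 31*a - 14
(4) = -5*m^2 - 19*m + 7*s^2 + s*(2*m + 5) - 18
(5) = 10*a^2 - 180*a + 810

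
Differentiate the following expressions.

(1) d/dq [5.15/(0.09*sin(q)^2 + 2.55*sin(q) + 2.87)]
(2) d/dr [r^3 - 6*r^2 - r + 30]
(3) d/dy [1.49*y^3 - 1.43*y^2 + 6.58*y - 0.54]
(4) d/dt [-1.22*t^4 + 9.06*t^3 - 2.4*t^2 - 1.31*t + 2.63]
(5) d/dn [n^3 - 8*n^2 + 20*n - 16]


(1) = -(0.927*sin(q) + 13.1325)*cos(q)/(0.09*sin(q)^2 + 2.55*sin(q) + 2.87)^2
(2) = 3*r^2 - 12*r - 1
(3) = 4.47*y^2 - 2.86*y + 6.58
(4) = -4.88*t^3 + 27.18*t^2 - 4.8*t - 1.31
(5) = 3*n^2 - 16*n + 20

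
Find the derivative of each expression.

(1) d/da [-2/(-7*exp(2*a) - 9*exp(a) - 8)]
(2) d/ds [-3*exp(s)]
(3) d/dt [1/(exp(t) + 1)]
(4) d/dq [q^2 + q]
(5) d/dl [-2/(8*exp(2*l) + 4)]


(1) = (-28*exp(a) - 18)*exp(a)/(7*exp(2*a) + 9*exp(a) + 8)^2
(2) = -3*exp(s)
(3) = -1/(4*cosh(t/2)^2)
(4) = 2*q + 1
(5) = 2*exp(2*l)/(2*exp(2*l) + 1)^2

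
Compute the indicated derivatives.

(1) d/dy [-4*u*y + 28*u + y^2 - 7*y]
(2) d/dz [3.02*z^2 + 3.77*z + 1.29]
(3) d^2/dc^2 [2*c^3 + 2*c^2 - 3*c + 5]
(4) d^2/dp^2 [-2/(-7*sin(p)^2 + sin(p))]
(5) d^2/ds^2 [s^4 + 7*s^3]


(1) = -4*u + 2*y - 7
(2) = 6.04*z + 3.77
(3) = 12*c + 4
(4) = 2*(-196*sin(p) + 21 + 293/sin(p) - 42/sin(p)^2 + 2/sin(p)^3)/(7*sin(p) - 1)^3
(5) = 6*s*(2*s + 7)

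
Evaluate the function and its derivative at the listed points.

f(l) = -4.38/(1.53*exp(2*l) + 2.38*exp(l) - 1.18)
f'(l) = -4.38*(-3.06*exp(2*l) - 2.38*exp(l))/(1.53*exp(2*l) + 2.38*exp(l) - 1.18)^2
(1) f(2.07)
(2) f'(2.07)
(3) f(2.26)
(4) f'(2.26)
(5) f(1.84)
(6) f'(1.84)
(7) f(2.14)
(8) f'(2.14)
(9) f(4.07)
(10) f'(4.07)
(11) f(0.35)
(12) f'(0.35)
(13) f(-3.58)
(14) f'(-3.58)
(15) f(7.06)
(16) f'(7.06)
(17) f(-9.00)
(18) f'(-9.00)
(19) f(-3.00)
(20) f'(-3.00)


(1) = -0.04
(2) = 0.07
(3) = -0.03
(4) = 0.05
(5) = -0.06
(6) = 0.11
(7) = -0.03
(8) = 0.06
(9) = -0.00
(10) = 0.00
(11) = -0.83
(12) = 1.50
(13) = 3.94
(14) = 0.24
(15) = -0.00
(16) = 0.00
(17) = 3.71
(18) = 0.00
(19) = 4.14
(20) = 0.49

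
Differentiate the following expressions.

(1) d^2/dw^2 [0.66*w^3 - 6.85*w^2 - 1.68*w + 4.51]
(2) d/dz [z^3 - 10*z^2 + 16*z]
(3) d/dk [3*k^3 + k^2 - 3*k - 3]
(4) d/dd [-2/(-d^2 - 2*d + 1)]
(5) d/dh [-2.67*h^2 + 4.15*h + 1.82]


(1) = 3.96*w - 13.7
(2) = 3*z^2 - 20*z + 16
(3) = 9*k^2 + 2*k - 3
(4) = 4*(-d - 1)/(d^2 + 2*d - 1)^2
(5) = 4.15 - 5.34*h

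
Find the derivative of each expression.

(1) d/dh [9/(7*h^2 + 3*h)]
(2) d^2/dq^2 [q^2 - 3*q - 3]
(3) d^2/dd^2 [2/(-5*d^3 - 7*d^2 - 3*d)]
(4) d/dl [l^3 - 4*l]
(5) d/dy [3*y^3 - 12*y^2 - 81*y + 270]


(1) = 9*(-14*h - 3)/(h^2*(7*h + 3)^2)
(2) = 2
(3) = 4*(d*(15*d + 7)*(5*d^2 + 7*d + 3) - (15*d^2 + 14*d + 3)^2)/(d^3*(5*d^2 + 7*d + 3)^3)
(4) = 3*l^2 - 4
(5) = 9*y^2 - 24*y - 81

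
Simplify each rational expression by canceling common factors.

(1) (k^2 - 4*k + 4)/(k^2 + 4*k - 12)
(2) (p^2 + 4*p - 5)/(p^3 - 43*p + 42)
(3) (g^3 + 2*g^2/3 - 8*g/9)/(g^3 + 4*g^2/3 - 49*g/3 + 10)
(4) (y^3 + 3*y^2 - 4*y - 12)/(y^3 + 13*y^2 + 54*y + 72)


(1) = (k - 2)/(k + 6)
(2) = (p + 5)/(p^2 + p - 42)
(3) = (3*g^2 + 4*g)/(3*g^2 + 6*g - 45)
(4) = (y^2 - 4)/(y^2 + 10*y + 24)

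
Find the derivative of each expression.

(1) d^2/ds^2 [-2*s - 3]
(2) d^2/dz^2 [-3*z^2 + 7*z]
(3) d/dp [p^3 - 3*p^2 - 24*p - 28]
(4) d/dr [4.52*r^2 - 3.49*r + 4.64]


(1) = 0
(2) = -6
(3) = 3*p^2 - 6*p - 24
(4) = 9.04*r - 3.49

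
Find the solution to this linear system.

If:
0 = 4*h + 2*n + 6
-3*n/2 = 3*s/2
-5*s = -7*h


Then:
h = -5
n = 7
s = -7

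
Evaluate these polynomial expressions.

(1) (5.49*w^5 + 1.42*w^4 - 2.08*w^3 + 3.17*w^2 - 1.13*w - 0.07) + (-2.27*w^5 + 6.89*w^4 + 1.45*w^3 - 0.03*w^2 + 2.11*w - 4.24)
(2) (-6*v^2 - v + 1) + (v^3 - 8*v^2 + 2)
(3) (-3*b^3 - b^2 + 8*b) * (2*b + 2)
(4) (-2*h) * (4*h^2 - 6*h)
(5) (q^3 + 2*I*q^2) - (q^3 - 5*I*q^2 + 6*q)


(1) = 3.22*w^5 + 8.31*w^4 - 0.63*w^3 + 3.14*w^2 + 0.98*w - 4.31
(2) = v^3 - 14*v^2 - v + 3
(3) = -6*b^4 - 8*b^3 + 14*b^2 + 16*b
(4) = -8*h^3 + 12*h^2
(5) = 7*I*q^2 - 6*q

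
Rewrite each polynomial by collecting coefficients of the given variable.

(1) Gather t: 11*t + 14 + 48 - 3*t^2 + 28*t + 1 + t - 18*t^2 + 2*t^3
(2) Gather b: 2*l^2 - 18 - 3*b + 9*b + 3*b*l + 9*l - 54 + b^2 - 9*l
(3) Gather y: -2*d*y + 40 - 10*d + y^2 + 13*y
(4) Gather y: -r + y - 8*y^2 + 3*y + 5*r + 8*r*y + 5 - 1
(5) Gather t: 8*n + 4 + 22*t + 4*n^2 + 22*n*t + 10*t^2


(1) = 2*t^3 - 21*t^2 + 40*t + 63
(2) = b^2 + b*(3*l + 6) + 2*l^2 - 72
(3) = -10*d + y^2 + y*(13 - 2*d) + 40
(4) = 4*r - 8*y^2 + y*(8*r + 4) + 4
(5) = 4*n^2 + 8*n + 10*t^2 + t*(22*n + 22) + 4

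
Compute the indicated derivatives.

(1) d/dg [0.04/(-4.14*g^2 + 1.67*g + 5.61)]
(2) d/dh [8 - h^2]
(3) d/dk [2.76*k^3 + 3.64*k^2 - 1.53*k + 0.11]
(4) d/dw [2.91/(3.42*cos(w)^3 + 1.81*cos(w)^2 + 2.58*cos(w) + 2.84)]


(1) = (0.3312*g - 0.0668)/(-4.14*g^2 + 1.67*g + 5.61)^2
(2) = -2*h
(3) = 8.28*k^2 + 7.28*k - 1.53
(4) = (29.8566*cos(w)^2 + 10.5342*cos(w) + 7.5078)*sin(w)/(3.42*cos(w)^3 + 1.81*cos(w)^2 + 2.58*cos(w) + 2.84)^2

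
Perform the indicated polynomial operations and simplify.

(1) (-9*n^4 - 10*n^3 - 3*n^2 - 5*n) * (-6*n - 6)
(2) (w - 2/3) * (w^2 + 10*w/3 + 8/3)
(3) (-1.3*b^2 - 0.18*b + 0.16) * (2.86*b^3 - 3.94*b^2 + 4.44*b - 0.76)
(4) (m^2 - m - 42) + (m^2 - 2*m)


(1) = 54*n^5 + 114*n^4 + 78*n^3 + 48*n^2 + 30*n
(2) = w^3 + 8*w^2/3 + 4*w/9 - 16/9
(3) = -3.718*b^5 + 4.6072*b^4 - 4.6052*b^3 - 0.4416*b^2 + 0.8472*b - 0.1216
(4) = 2*m^2 - 3*m - 42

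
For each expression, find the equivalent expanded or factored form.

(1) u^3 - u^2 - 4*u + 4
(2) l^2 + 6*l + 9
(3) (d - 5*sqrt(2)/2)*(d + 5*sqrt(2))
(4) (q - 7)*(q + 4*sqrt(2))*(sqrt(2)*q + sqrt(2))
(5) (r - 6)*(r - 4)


(1) = (u - 2)*(u - 1)*(u + 2)
(2) = (l + 3)^2
(3) = d^2 + 5*sqrt(2)*d/2 - 25
(4) = sqrt(2)*q^3 - 6*sqrt(2)*q^2 + 8*q^2 - 48*q - 7*sqrt(2)*q - 56
(5) = r^2 - 10*r + 24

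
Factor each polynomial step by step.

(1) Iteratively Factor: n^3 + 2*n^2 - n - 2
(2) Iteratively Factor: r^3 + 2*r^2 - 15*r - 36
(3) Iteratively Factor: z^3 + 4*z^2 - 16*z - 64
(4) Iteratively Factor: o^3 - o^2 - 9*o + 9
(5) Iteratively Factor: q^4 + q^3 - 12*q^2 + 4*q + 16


(1) = (n + 1)*(n^2 + n - 2) = (n + 1)*(n + 2)*(n - 1)
(2) = (r + 3)*(r^2 - r - 12) = (r + 3)^2*(r - 4)
(3) = (z + 4)*(z^2 - 16) = (z + 4)^2*(z - 4)
(4) = (o + 3)*(o^2 - 4*o + 3) = (o - 3)*(o + 3)*(o - 1)
(5) = (q + 4)*(q^3 - 3*q^2 + 4) = (q - 2)*(q + 4)*(q^2 - q - 2) = (q - 2)*(q + 1)*(q + 4)*(q - 2)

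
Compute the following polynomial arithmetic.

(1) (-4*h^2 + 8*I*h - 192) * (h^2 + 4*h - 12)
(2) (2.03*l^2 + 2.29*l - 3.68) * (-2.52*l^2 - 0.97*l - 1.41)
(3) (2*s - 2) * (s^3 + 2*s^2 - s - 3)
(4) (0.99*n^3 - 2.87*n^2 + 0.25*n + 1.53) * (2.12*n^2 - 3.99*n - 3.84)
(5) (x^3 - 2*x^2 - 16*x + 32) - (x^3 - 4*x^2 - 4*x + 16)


(1) = -4*h^4 - 16*h^3 + 8*I*h^3 - 144*h^2 + 32*I*h^2 - 768*h - 96*I*h + 2304
(2) = -5.1156*l^4 - 7.7399*l^3 + 4.19*l^2 + 0.3407*l + 5.1888
(3) = 2*s^4 + 2*s^3 - 6*s^2 - 4*s + 6
(4) = 2.0988*n^5 - 10.0345*n^4 + 8.1797*n^3 + 13.2669*n^2 - 7.0647*n - 5.8752
(5) = 2*x^2 - 12*x + 16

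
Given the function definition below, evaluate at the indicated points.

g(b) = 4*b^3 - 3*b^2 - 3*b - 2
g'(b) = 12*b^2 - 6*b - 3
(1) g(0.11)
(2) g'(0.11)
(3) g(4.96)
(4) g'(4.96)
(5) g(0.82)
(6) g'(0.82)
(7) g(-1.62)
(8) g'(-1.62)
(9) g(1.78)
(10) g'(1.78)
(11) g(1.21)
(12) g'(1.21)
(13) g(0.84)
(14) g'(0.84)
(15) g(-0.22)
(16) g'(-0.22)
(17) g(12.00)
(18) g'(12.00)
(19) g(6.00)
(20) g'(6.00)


(1) = -2.36
(2) = -3.51
(3) = 397.41
(4) = 262.46
(5) = -4.27
(6) = 0.15
(7) = -22.02
(8) = 38.21
(9) = 5.71
(10) = 24.34
(11) = -2.94
(12) = 7.31
(13) = -4.27
(14) = 0.43
(15) = -1.53
(16) = -1.10
(17) = 6442.00
(18) = 1653.00
(19) = 736.00
(20) = 393.00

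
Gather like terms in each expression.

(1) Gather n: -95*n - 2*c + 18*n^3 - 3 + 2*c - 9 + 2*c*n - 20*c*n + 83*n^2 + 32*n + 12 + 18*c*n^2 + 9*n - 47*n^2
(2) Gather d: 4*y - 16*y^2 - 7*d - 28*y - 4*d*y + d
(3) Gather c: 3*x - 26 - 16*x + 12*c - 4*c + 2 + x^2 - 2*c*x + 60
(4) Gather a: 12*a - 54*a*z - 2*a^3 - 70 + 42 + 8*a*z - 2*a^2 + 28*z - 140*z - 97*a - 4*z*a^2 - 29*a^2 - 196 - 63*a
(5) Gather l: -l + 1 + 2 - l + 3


(1) = 18*n^3 + n^2*(18*c + 36) + n*(-18*c - 54)
(2) = d*(-4*y - 6) - 16*y^2 - 24*y
(3) = c*(8 - 2*x) + x^2 - 13*x + 36
(4) = -2*a^3 + a^2*(-4*z - 31) + a*(-46*z - 148) - 112*z - 224
(5) = 6 - 2*l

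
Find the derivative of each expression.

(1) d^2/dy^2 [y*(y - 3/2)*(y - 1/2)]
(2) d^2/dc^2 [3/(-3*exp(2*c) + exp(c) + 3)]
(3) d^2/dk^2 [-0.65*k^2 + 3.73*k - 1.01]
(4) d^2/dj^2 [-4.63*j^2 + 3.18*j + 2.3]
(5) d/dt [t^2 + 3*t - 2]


(1) = 6*y - 4
(2) = 3*(2*(6*exp(c) - 1)^2*exp(c) + (12*exp(c) - 1)*(-3*exp(2*c) + exp(c) + 3))*exp(c)/(-3*exp(2*c) + exp(c) + 3)^3
(3) = -1.30000000000000
(4) = -9.26000000000000
(5) = 2*t + 3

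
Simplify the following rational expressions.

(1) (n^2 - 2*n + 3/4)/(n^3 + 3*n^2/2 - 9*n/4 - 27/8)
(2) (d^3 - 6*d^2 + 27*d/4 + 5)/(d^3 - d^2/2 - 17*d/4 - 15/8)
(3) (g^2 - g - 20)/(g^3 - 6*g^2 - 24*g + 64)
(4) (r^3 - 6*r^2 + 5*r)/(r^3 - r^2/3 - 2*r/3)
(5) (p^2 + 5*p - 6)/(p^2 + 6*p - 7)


(1) = (4*n - 2)/(4*n^2 + 12*n + 9)
(2) = (2*d - 8)/(2*d + 3)
(3) = (g - 5)/(g^2 - 10*g + 16)
(4) = (3*r - 15)/(3*r + 2)
(5) = (p + 6)/(p + 7)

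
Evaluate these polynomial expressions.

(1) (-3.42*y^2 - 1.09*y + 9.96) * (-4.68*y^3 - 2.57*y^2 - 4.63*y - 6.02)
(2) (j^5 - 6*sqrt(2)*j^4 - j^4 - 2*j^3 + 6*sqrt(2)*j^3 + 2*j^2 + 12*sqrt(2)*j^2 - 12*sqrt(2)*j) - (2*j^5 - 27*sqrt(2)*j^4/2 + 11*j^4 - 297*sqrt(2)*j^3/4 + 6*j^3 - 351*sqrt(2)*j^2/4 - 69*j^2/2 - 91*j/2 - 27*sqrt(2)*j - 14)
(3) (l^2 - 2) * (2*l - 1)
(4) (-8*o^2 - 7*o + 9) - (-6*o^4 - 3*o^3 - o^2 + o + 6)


(1) = 16.0056*y^5 + 13.8906*y^4 - 27.9769*y^3 + 0.0379*y^2 - 39.553*y - 59.9592
(2) = -j^5 - 12*j^4 + 15*sqrt(2)*j^4/2 - 8*j^3 + 321*sqrt(2)*j^3/4 + 73*j^2/2 + 399*sqrt(2)*j^2/4 + 15*sqrt(2)*j + 91*j/2 + 14
(3) = 2*l^3 - l^2 - 4*l + 2
(4) = 6*o^4 + 3*o^3 - 7*o^2 - 8*o + 3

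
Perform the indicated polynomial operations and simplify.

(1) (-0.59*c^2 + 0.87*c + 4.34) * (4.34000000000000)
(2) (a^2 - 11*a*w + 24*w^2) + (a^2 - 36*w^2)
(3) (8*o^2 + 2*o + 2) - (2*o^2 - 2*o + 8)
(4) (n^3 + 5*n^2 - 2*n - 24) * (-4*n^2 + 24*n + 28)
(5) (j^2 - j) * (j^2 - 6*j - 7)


(1) = -2.5606*c^2 + 3.7758*c + 18.8356
(2) = 2*a^2 - 11*a*w - 12*w^2
(3) = 6*o^2 + 4*o - 6
(4) = -4*n^5 + 4*n^4 + 156*n^3 + 188*n^2 - 632*n - 672
(5) = j^4 - 7*j^3 - j^2 + 7*j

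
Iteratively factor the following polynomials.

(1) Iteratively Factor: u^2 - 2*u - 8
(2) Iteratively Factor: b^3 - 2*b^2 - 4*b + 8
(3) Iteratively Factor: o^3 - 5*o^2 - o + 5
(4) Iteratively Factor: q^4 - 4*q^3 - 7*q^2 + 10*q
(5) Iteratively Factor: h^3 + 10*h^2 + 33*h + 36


(1) = (u + 2)*(u - 4)
(2) = (b - 2)*(b^2 - 4) = (b - 2)^2*(b + 2)
(3) = (o - 5)*(o^2 - 1) = (o - 5)*(o + 1)*(o - 1)
(4) = (q - 5)*(q^3 + q^2 - 2*q) = q*(q - 5)*(q^2 + q - 2) = q*(q - 5)*(q + 2)*(q - 1)
(5) = (h + 4)*(h^2 + 6*h + 9) = (h + 3)*(h + 4)*(h + 3)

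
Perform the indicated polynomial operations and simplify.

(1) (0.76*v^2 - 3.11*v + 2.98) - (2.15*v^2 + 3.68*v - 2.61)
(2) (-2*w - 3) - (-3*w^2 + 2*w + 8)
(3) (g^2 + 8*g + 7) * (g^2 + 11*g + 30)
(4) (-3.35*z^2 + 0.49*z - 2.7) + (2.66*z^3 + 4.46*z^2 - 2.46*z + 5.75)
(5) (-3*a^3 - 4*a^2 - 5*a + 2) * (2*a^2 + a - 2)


(1) = -1.39*v^2 - 6.79*v + 5.59
(2) = 3*w^2 - 4*w - 11
(3) = g^4 + 19*g^3 + 125*g^2 + 317*g + 210
(4) = 2.66*z^3 + 1.11*z^2 - 1.97*z + 3.05
(5) = -6*a^5 - 11*a^4 - 8*a^3 + 7*a^2 + 12*a - 4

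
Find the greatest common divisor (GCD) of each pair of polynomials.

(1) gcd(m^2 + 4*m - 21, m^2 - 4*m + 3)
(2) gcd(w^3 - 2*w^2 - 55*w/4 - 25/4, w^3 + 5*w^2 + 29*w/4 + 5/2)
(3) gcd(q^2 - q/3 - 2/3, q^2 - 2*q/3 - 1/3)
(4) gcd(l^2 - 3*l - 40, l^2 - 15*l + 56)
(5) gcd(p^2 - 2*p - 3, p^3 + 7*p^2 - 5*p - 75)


(1) = gcd((m - 3)*(m + 7), (m - 3)*(m - 1)) = m - 3
(2) = gcd((w - 5)*(w + 1/2)*(w + 5/2), (w + 1/2)*(w + 2)*(w + 5/2)) = w^2 + 3*w + 5/4
(3) = gcd((q - 1)*(q + 2/3), (q - 1)*(q + 1/3)) = q - 1
(4) = l - 8
(5) = gcd((p - 3)*(p + 1), (p - 3)*(p + 5)^2) = p - 3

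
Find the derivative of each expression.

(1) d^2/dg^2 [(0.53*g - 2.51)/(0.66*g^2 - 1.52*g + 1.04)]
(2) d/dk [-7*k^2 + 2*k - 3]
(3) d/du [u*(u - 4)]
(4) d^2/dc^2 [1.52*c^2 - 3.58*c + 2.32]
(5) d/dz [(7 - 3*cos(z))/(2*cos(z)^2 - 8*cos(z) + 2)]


(1) = ((4.9244 - 2.0988*g)*(0.66*g^2 - 1.52*g + 1.04) + (0.53*g - 2.51)*(1.32*g - 1.52)*(2.64*g - 3.04))/(0.66*g^2 - 1.52*g + 1.04)^3
(2) = 2 - 14*k
(3) = 2*u - 4
(4) = 3.04000000000000
(5) = (-3*cos(z)^2 + 14*cos(z) - 25)*sin(z)/(2*(sin(z)^2 + 4*cos(z) - 2)^2)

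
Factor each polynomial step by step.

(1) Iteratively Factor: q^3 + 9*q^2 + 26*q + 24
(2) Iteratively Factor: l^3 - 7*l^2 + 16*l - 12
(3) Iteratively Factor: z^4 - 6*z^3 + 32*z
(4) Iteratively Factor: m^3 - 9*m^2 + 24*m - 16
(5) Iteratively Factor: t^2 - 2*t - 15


(1) = (q + 4)*(q^2 + 5*q + 6) = (q + 3)*(q + 4)*(q + 2)
(2) = (l - 2)*(l^2 - 5*l + 6) = (l - 3)*(l - 2)*(l - 2)
(3) = (z)*(z^3 - 6*z^2 + 32) = z*(z - 4)*(z^2 - 2*z - 8) = z*(z - 4)^2*(z + 2)
(4) = (m - 1)*(m^2 - 8*m + 16) = (m - 4)*(m - 1)*(m - 4)
(5) = (t - 5)*(t + 3)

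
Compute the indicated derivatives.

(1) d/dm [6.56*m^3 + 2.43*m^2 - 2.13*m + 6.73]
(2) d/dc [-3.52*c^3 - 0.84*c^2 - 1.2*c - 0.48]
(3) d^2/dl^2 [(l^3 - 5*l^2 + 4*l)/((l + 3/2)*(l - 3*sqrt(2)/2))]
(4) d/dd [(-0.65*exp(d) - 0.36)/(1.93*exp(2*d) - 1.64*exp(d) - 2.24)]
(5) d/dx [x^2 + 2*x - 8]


(1) = 19.68*m^2 + 4.86*m - 2.13
(2) = -10.56*c^2 - 1.68*c - 1.2
(3) = 8*(-78*sqrt(2)*l^3 + 146*l^3 - 351*sqrt(2)*l^2 + 162*l^2 + 243*l + 216*sqrt(2)*l - 621 + 108*sqrt(2))/(32*l^6 - 144*sqrt(2)*l^5 + 144*l^5 - 648*sqrt(2)*l^4 + 648*l^4 - 1188*sqrt(2)*l^3 + 2052*l^3 - 1458*sqrt(2)*l^2 + 2916*l^2 - 1458*sqrt(2)*l + 1458*l - 729*sqrt(2))
(4) = (1.2545*exp(2*d) + 1.3896*exp(d) + 0.8656)*exp(d)/(3.7249*exp(4*d) - 6.3304*exp(3*d) - 5.9568*exp(2*d) + 7.3472*exp(d) + 5.0176)
(5) = 2*x + 2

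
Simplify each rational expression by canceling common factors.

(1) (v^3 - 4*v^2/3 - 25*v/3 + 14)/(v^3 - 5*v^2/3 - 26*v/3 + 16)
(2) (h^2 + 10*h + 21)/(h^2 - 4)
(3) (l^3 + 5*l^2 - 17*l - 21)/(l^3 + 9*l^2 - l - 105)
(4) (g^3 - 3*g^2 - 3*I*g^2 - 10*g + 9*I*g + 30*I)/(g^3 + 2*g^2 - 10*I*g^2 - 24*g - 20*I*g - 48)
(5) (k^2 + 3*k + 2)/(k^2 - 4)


(1) = (3*v - 7)/(3*v - 8)
(2) = (h^2 + 10*h + 21)/(h^2 - 4)
(3) = (l + 1)/(l + 5)
(4) = (g^2 + g*(-5 - 3*I) + 15*I)/(g^2 - 10*I*g - 24)
(5) = (k + 1)/(k - 2)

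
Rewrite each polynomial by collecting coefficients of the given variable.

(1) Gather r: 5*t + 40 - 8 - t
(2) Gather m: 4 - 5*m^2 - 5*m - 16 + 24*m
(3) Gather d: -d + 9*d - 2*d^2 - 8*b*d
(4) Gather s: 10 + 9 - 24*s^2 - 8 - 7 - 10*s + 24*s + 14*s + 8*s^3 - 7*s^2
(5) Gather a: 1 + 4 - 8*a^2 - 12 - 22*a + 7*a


(1) = 4*t + 32
(2) = -5*m^2 + 19*m - 12
(3) = -2*d^2 + d*(8 - 8*b)
(4) = 8*s^3 - 31*s^2 + 28*s + 4
(5) = -8*a^2 - 15*a - 7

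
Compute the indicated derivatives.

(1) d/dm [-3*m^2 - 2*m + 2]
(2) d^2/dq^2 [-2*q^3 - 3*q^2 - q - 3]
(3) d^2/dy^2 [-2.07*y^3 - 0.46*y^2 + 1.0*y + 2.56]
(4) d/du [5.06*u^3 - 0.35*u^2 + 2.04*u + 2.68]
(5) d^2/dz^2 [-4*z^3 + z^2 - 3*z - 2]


(1) = -6*m - 2
(2) = -12*q - 6
(3) = -12.42*y - 0.92
(4) = 15.18*u^2 - 0.7*u + 2.04
(5) = 2 - 24*z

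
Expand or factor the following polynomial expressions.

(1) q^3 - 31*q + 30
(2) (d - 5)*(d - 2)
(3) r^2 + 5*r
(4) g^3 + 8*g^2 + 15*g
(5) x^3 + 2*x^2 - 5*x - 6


(1) = (q - 5)*(q - 1)*(q + 6)
(2) = d^2 - 7*d + 10
(3) = r*(r + 5)
(4) = g*(g + 3)*(g + 5)
(5) = (x - 2)*(x + 1)*(x + 3)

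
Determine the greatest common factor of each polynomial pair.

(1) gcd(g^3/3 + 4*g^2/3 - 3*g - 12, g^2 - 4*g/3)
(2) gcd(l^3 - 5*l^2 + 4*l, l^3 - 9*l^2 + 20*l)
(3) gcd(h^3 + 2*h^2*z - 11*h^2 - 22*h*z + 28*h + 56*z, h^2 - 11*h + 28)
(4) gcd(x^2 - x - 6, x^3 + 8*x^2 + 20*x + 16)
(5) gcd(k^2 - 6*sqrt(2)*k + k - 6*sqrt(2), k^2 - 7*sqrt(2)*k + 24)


(1) = gcd((g/3 + 1)*(g - 3)*(g + 4), g*(g - 4/3)) = 1
(2) = gcd(l*(l - 4)*(l - 1), l*(l - 5)*(l - 4)) = l^2 - 4*l
(3) = h^2 - 11*h + 28
(4) = gcd((x - 3)*(x + 2), (x + 2)^2*(x + 4)) = x + 2
(5) = gcd((k + 1)*(k - 6*sqrt(2)), (k - 4*sqrt(2))*(k - 3*sqrt(2))) = 1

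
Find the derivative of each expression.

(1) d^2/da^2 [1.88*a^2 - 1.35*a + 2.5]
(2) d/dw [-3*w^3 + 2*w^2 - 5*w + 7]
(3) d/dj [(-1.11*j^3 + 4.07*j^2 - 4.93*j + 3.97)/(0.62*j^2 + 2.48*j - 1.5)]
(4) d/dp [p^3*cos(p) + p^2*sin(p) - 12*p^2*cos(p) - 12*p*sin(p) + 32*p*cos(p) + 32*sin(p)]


(1) = 3.76000000000000
(2) = -9*w^2 + 4*w - 5
(3) = (-0.6882*j^4 - 5.5056*j^3 + 18.1452*j^2 - 17.1328*j - 2.4506)/(0.3844*j^4 + 3.0752*j^3 + 4.2904*j^2 - 7.44*j + 2.25)
(4) = -p^3*sin(p) + 12*p^2*sin(p) + 4*p^2*cos(p) - 30*p*sin(p) - 36*p*cos(p) - 12*sin(p) + 64*cos(p)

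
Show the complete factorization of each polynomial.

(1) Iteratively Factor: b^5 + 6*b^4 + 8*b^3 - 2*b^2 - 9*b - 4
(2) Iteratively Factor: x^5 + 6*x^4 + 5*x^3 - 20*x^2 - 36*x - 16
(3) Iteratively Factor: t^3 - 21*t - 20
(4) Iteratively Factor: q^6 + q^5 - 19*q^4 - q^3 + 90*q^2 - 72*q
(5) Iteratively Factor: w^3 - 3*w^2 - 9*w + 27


(1) = (b + 1)*(b^4 + 5*b^3 + 3*b^2 - 5*b - 4) = (b - 1)*(b + 1)*(b^3 + 6*b^2 + 9*b + 4) = (b - 1)*(b + 1)^2*(b^2 + 5*b + 4) = (b - 1)*(b + 1)^2*(b + 4)*(b + 1)
(2) = (x + 1)*(x^4 + 5*x^3 - 20*x - 16) = (x + 1)*(x + 4)*(x^3 + x^2 - 4*x - 4) = (x - 2)*(x + 1)*(x + 4)*(x^2 + 3*x + 2) = (x - 2)*(x + 1)*(x + 2)*(x + 4)*(x + 1)
(3) = (t - 5)*(t^2 + 5*t + 4) = (t - 5)*(t + 1)*(t + 4)
(4) = (q + 3)*(q^5 - 2*q^4 - 13*q^3 + 38*q^2 - 24*q) = (q - 2)*(q + 3)*(q^4 - 13*q^2 + 12*q) = (q - 2)*(q - 1)*(q + 3)*(q^3 + q^2 - 12*q) = (q - 2)*(q - 1)*(q + 3)*(q + 4)*(q^2 - 3*q) = q*(q - 2)*(q - 1)*(q + 3)*(q + 4)*(q - 3)
(5) = (w - 3)*(w^2 - 9) = (w - 3)*(w + 3)*(w - 3)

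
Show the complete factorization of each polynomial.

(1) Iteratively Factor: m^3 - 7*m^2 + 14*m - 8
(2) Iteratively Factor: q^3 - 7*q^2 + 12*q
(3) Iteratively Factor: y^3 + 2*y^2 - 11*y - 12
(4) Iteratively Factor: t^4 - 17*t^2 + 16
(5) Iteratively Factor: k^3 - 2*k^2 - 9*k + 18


(1) = (m - 2)*(m^2 - 5*m + 4) = (m - 4)*(m - 2)*(m - 1)
(2) = (q)*(q^2 - 7*q + 12) = q*(q - 3)*(q - 4)
(3) = (y + 4)*(y^2 - 2*y - 3) = (y + 1)*(y + 4)*(y - 3)
(4) = (t - 1)*(t^3 + t^2 - 16*t - 16) = (t - 1)*(t + 1)*(t^2 - 16) = (t - 4)*(t - 1)*(t + 1)*(t + 4)
(5) = (k - 3)*(k^2 + k - 6) = (k - 3)*(k + 3)*(k - 2)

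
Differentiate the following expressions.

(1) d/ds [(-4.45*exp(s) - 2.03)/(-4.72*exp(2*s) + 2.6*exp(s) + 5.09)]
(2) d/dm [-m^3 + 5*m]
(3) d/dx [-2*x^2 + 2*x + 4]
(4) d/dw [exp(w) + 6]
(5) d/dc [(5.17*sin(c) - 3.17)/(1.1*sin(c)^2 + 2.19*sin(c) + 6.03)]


(1) = (-(4.45*exp(s) + 2.03)*(9.44*exp(s) - 2.6) + 21.004*exp(2*s) - 11.57*exp(s) - 22.6505)*exp(s)/(-4.72*exp(2*s) + 2.6*exp(s) + 5.09)^2
(2) = 5 - 3*m^2
(3) = 2 - 4*x
(4) = exp(w)
(5) = (-5.687*sin(c)^2 + 6.974*sin(c) + 38.1174)*cos(c)/(1.21*sin(c)^4 + 4.818*sin(c)^3 + 18.0621*sin(c)^2 + 26.4114*sin(c) + 36.3609)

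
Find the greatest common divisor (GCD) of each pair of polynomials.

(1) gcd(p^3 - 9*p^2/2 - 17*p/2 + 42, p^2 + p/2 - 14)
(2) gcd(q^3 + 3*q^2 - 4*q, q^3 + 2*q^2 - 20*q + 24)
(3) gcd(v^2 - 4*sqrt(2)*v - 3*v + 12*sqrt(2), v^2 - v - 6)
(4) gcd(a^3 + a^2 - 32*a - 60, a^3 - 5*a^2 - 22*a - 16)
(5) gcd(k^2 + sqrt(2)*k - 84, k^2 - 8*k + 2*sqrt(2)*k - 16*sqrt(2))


(1) = gcd((p - 4)*(p - 7/2)*(p + 3), (p - 7/2)*(p + 4)) = p - 7/2
(2) = 1
(3) = v - 3
(4) = a + 2
(5) = 1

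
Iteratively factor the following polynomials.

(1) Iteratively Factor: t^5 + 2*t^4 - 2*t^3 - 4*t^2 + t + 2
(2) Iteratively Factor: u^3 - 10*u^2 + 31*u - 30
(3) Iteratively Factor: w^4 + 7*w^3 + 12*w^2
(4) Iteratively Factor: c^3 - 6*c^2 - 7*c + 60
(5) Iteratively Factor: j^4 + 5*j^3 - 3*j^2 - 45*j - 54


(1) = (t + 1)*(t^4 + t^3 - 3*t^2 - t + 2) = (t - 1)*(t + 1)*(t^3 + 2*t^2 - t - 2) = (t - 1)^2*(t + 1)*(t^2 + 3*t + 2) = (t - 1)^2*(t + 1)^2*(t + 2)
(2) = (u - 3)*(u^2 - 7*u + 10) = (u - 3)*(u - 2)*(u - 5)
(3) = (w)*(w^3 + 7*w^2 + 12*w) = w^2*(w^2 + 7*w + 12) = w^2*(w + 3)*(w + 4)
(4) = (c + 3)*(c^2 - 9*c + 20) = (c - 5)*(c + 3)*(c - 4)
(5) = (j + 2)*(j^3 + 3*j^2 - 9*j - 27) = (j - 3)*(j + 2)*(j^2 + 6*j + 9) = (j - 3)*(j + 2)*(j + 3)*(j + 3)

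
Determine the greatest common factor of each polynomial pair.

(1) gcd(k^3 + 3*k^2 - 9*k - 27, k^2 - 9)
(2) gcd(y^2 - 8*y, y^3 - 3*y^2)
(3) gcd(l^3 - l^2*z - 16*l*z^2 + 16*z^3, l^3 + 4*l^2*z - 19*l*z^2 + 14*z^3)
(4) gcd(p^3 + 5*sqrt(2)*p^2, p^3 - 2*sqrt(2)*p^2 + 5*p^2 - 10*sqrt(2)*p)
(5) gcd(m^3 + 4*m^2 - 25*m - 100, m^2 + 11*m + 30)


(1) = gcd((k - 3)*(k + 3)^2, (k - 3)*(k + 3)) = k^2 - 9
(2) = gcd(y*(y - 8), y^2*(y - 3)) = y
(3) = -l + z
(4) = gcd(p^2*(p + 5*sqrt(2)), p*(p + 5)*(p - 2*sqrt(2))) = p
(5) = gcd((m - 5)*(m + 4)*(m + 5), (m + 5)*(m + 6)) = m + 5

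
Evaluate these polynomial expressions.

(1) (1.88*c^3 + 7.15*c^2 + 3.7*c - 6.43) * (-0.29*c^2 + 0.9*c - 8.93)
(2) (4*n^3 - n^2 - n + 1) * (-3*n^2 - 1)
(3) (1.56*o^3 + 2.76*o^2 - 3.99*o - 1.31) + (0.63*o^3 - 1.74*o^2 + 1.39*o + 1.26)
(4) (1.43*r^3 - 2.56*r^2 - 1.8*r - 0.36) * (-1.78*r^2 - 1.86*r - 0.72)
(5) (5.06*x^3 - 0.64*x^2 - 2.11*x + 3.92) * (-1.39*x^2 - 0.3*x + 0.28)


(1) = -0.5452*c^5 - 0.3815*c^4 - 11.4264*c^3 - 58.6548*c^2 - 38.828*c + 57.4199
(2) = -12*n^5 + 3*n^4 - n^3 - 2*n^2 + n - 1
(3) = 2.19*o^3 + 1.02*o^2 - 2.6*o - 0.05
(4) = -2.5454*r^5 + 1.897*r^4 + 6.936*r^3 + 5.832*r^2 + 1.9656*r + 0.2592
(5) = -7.0334*x^5 - 0.6284*x^4 + 4.5417*x^3 - 4.995*x^2 - 1.7668*x + 1.0976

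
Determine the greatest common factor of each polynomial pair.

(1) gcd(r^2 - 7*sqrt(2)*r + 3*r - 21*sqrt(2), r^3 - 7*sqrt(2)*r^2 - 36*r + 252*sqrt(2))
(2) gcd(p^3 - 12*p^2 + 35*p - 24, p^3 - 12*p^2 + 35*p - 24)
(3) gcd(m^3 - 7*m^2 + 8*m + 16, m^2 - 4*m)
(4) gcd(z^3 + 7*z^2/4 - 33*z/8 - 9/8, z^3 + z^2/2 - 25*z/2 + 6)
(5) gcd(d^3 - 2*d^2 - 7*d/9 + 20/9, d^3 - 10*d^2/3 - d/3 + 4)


(1) = r - 7*sqrt(2)
(2) = gcd((p - 8)*(p - 3)*(p - 1), (p - 8)*(p - 3)*(p - 1)) = p^3 - 12*p^2 + 35*p - 24
(3) = gcd((m - 4)^2*(m + 1), m*(m - 4)) = m - 4
(4) = 1
(5) = d^2 - d/3 - 4/3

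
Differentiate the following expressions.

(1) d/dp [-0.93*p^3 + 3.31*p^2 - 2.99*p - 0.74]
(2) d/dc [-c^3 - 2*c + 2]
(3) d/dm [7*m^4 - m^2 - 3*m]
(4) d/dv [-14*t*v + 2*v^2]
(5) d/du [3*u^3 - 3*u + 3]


(1) = -2.79*p^2 + 6.62*p - 2.99
(2) = -3*c^2 - 2
(3) = 28*m^3 - 2*m - 3
(4) = -14*t + 4*v
(5) = 9*u^2 - 3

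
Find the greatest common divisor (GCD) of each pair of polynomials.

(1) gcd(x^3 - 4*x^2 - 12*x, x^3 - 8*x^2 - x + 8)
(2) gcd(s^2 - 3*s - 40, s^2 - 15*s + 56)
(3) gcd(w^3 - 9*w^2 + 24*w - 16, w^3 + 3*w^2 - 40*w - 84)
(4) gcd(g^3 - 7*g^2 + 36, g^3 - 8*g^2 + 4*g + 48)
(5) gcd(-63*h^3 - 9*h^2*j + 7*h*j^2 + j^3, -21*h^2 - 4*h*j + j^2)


(1) = 1
(2) = s - 8
(3) = gcd((w - 4)^2*(w - 1), (w - 6)*(w + 2)*(w + 7)) = 1
(4) = gcd((g - 6)*(g - 3)*(g + 2), (g - 6)*(g - 4)*(g + 2)) = g^2 - 4*g - 12
(5) = gcd((-3*h + j)*(3*h + j)*(7*h + j), (-7*h + j)*(3*h + j)) = 3*h + j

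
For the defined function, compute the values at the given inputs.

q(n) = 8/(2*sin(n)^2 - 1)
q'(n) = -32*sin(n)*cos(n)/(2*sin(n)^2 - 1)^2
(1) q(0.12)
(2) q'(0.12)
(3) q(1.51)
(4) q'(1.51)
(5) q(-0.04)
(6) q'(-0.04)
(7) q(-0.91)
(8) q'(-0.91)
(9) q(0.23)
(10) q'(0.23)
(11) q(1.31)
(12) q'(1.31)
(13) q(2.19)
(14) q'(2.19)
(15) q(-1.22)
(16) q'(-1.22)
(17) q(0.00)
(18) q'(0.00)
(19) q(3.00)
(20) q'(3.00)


(1) = -8.24
(2) = -4.03
(3) = 8.06
(4) = -1.97
(5) = -8.03
(6) = 1.29
(7) = 32.44
(8) = 254.91
(9) = -8.93
(10) = -8.85
(11) = 9.23
(12) = -10.61
(13) = 24.52
(14) = 142.05
(15) = 10.47
(16) = 17.70
(17) = -8.00
(18) = 0.00
(19) = -8.33
(20) = 4.85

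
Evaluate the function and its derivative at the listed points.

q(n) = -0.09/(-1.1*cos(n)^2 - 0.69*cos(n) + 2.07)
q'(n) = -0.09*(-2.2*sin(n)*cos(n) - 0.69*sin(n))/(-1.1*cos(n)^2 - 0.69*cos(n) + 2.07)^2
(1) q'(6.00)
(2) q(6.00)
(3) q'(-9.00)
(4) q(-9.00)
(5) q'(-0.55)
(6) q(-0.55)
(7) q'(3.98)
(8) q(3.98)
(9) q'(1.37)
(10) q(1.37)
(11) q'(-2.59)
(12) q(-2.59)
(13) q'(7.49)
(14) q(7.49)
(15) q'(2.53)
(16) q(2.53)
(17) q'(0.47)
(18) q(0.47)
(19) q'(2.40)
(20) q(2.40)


(1) = -0.46
(2) = -0.23
(3) = 0.02
(4) = -0.05
(5) = -0.26
(6) = -0.13
(7) = 0.01
(8) = -0.04
(9) = 0.03
(10) = -0.05
(11) = 0.02
(12) = -0.05
(13) = 0.04
(14) = -0.05
(15) = -0.02
(16) = -0.05
(17) = 0.32
(18) = -0.16
(19) = -0.01
(20) = -0.05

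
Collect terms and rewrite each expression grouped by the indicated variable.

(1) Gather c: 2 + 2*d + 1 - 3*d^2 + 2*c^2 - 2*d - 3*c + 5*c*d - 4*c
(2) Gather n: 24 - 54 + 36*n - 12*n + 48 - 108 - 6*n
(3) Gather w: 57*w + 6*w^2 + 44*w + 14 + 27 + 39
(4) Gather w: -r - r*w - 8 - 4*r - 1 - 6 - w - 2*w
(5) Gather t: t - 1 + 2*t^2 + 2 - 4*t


(1) = 2*c^2 + c*(5*d - 7) - 3*d^2 + 3
(2) = 18*n - 90
(3) = 6*w^2 + 101*w + 80
(4) = -5*r + w*(-r - 3) - 15
(5) = 2*t^2 - 3*t + 1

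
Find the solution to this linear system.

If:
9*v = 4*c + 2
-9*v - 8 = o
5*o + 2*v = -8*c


Then:
c = -223/50
o = 196/25
v = -44/25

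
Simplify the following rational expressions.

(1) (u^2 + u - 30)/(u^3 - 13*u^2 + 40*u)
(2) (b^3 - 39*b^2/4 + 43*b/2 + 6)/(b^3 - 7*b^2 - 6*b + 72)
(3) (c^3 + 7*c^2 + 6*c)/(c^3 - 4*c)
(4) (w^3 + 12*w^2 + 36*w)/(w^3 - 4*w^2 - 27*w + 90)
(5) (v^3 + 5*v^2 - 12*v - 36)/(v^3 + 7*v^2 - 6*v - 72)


(1) = (u + 6)/(u^2 - 8*u)
(2) = (4*b + 1)/(4*b + 12)
(3) = (c^2 + 7*c + 6)/(c^2 - 4)
(4) = (w^3 + 12*w^2 + 36*w)/(w^3 - 4*w^2 - 27*w + 90)
(5) = (v + 2)/(v + 4)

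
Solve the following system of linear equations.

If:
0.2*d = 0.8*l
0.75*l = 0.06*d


Then:
d = 0.00
l = 0.00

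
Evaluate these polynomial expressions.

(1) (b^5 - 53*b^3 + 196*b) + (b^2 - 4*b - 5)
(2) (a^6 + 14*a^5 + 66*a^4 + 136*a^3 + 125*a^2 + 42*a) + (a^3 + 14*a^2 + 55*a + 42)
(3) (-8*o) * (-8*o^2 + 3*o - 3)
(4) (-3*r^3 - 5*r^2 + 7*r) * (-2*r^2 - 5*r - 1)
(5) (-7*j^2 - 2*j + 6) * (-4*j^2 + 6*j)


(1) = b^5 - 53*b^3 + b^2 + 192*b - 5
(2) = a^6 + 14*a^5 + 66*a^4 + 137*a^3 + 139*a^2 + 97*a + 42
(3) = 64*o^3 - 24*o^2 + 24*o
(4) = 6*r^5 + 25*r^4 + 14*r^3 - 30*r^2 - 7*r
(5) = 28*j^4 - 34*j^3 - 36*j^2 + 36*j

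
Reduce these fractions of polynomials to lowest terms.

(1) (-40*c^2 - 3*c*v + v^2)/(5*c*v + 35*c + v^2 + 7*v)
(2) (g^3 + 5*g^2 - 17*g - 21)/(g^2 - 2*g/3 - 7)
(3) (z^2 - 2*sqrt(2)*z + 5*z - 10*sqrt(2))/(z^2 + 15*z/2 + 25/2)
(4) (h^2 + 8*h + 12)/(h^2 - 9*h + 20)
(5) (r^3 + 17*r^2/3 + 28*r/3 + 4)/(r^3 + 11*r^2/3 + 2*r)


(1) = (-8*c + v)/(v + 7)
(2) = (3*g^2 + 24*g + 21)/(3*g + 7)
(3) = (2*z - 4*sqrt(2))/(2*z + 5)
(4) = (h^2 + 8*h + 12)/(h^2 - 9*h + 20)
(5) = (r + 2)/r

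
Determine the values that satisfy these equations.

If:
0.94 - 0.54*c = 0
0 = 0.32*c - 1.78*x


Then:
c = 1.74
x = 0.31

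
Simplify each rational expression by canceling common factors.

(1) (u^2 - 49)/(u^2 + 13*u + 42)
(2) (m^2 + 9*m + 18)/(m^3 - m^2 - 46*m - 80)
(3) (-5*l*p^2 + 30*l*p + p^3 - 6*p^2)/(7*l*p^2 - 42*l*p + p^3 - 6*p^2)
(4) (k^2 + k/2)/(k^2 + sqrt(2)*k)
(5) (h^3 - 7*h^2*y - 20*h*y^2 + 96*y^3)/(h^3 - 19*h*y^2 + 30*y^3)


(1) = (u - 7)/(u + 6)
(2) = (m^2 + 9*m + 18)/(m^3 - m^2 - 46*m - 80)
(3) = (-5*l + p)/(7*l + p)
(4) = (2*k + 1)/(2*k + 2*sqrt(2))
(5) = (-h^2 + 4*h*y + 32*y^2)/(-h^2 - 3*h*y + 10*y^2)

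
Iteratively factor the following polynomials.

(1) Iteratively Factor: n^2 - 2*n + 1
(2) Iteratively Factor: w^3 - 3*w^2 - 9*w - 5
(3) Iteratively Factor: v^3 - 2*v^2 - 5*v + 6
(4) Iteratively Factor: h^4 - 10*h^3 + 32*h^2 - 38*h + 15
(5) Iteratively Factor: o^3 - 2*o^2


(1) = (n - 1)*(n - 1)
(2) = (w - 5)*(w^2 + 2*w + 1) = (w - 5)*(w + 1)*(w + 1)
(3) = (v - 1)*(v^2 - v - 6) = (v - 1)*(v + 2)*(v - 3)
(4) = (h - 1)*(h^3 - 9*h^2 + 23*h - 15) = (h - 3)*(h - 1)*(h^2 - 6*h + 5) = (h - 3)*(h - 1)^2*(h - 5)
(5) = (o)*(o^2 - 2*o) = o^2*(o - 2)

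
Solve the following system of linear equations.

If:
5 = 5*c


Then:
c = 1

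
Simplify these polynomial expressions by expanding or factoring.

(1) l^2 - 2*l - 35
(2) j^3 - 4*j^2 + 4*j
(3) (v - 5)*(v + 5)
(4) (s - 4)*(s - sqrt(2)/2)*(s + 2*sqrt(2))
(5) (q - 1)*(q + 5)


(1) = (l - 7)*(l + 5)
(2) = j*(j - 2)^2
(3) = v^2 - 25
(4) = s^3 - 4*s^2 + 3*sqrt(2)*s^2/2 - 6*sqrt(2)*s - 2*s + 8
(5) = q^2 + 4*q - 5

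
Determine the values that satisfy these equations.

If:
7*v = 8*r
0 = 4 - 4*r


Then:
r = 1
v = 8/7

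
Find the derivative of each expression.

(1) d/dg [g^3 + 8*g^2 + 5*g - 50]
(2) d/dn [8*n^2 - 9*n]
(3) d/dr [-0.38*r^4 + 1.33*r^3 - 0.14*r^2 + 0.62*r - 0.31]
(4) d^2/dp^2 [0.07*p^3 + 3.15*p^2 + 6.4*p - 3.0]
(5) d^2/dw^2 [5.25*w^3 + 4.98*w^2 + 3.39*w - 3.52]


(1) = 3*g^2 + 16*g + 5
(2) = 16*n - 9
(3) = -1.52*r^3 + 3.99*r^2 - 0.28*r + 0.62
(4) = 0.42*p + 6.3
(5) = 31.5*w + 9.96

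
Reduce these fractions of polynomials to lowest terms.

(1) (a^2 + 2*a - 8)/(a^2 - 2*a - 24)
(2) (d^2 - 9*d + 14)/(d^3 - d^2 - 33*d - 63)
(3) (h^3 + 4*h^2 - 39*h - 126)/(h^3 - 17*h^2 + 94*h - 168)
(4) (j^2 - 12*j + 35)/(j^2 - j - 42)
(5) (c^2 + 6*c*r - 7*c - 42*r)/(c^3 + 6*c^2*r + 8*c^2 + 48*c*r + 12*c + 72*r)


(1) = (a - 2)/(a - 6)
(2) = (d - 2)/(d^2 + 6*d + 9)
(3) = (h^2 + 10*h + 21)/(h^2 - 11*h + 28)
(4) = (j - 5)/(j + 6)
(5) = (c - 7)/(c^2 + 8*c + 12)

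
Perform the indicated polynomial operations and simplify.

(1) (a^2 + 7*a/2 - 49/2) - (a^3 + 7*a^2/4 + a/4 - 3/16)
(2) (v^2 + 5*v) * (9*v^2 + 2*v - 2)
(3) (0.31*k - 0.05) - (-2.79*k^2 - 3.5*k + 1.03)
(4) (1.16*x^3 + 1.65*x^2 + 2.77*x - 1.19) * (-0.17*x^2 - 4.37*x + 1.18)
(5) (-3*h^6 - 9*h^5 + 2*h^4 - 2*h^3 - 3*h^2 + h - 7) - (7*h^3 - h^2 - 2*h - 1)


(1) = -a^3 - 3*a^2/4 + 13*a/4 - 389/16
(2) = 9*v^4 + 47*v^3 + 8*v^2 - 10*v
(3) = 2.79*k^2 + 3.81*k - 1.08
(4) = -0.1972*x^5 - 5.3497*x^4 - 6.3126*x^3 - 9.9556*x^2 + 8.4689*x - 1.4042
(5) = -3*h^6 - 9*h^5 + 2*h^4 - 9*h^3 - 2*h^2 + 3*h - 6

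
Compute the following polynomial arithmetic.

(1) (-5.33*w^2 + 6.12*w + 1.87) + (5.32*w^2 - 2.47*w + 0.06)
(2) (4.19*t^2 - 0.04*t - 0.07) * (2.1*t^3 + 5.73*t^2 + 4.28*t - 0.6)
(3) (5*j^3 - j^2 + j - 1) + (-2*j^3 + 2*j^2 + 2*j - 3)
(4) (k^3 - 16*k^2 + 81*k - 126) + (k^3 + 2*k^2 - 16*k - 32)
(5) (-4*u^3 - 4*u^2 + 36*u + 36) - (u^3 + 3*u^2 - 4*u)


(1) = -0.01*w^2 + 3.65*w + 1.93
(2) = 8.799*t^5 + 23.9247*t^4 + 17.557*t^3 - 3.0863*t^2 - 0.2756*t + 0.042
(3) = 3*j^3 + j^2 + 3*j - 4
(4) = 2*k^3 - 14*k^2 + 65*k - 158
(5) = -5*u^3 - 7*u^2 + 40*u + 36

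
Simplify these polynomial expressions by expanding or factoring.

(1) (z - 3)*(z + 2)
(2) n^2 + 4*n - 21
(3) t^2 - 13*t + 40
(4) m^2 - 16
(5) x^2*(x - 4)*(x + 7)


(1) = z^2 - z - 6
(2) = (n - 3)*(n + 7)
(3) = (t - 8)*(t - 5)
(4) = (m - 4)*(m + 4)
(5) = x^4 + 3*x^3 - 28*x^2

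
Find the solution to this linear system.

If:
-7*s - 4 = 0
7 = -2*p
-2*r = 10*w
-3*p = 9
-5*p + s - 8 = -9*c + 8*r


Then:
No Solution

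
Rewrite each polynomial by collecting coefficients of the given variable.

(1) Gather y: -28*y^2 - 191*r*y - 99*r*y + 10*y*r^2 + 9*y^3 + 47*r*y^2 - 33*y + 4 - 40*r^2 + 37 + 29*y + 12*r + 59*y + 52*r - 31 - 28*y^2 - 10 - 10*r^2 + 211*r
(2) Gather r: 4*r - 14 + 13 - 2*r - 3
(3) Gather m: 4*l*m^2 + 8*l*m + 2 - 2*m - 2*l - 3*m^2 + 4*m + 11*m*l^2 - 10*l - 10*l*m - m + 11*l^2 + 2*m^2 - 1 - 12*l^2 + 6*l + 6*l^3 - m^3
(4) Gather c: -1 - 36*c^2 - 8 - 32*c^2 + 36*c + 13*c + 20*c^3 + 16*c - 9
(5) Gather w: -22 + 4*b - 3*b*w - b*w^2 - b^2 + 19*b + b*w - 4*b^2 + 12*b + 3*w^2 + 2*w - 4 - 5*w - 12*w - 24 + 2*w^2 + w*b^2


(1) = -50*r^2 + 275*r + 9*y^3 + y^2*(47*r - 56) + y*(10*r^2 - 290*r + 55)
(2) = 2*r - 4
(3) = 6*l^3 - l^2 - 6*l - m^3 + m^2*(4*l - 1) + m*(11*l^2 - 2*l + 1) + 1
(4) = 20*c^3 - 68*c^2 + 65*c - 18
(5) = -5*b^2 + 35*b + w^2*(5 - b) + w*(b^2 - 2*b - 15) - 50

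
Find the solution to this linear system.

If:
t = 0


Then:
t = 0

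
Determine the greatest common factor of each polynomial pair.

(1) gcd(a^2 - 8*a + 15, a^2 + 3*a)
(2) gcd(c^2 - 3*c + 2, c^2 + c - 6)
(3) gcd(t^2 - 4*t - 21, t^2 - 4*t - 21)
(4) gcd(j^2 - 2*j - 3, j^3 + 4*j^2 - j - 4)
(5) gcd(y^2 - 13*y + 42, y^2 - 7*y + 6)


(1) = 1
(2) = c - 2
(3) = t^2 - 4*t - 21
(4) = gcd((j - 3)*(j + 1), (j - 1)*(j + 1)*(j + 4)) = j + 1
(5) = gcd((y - 7)*(y - 6), (y - 6)*(y - 1)) = y - 6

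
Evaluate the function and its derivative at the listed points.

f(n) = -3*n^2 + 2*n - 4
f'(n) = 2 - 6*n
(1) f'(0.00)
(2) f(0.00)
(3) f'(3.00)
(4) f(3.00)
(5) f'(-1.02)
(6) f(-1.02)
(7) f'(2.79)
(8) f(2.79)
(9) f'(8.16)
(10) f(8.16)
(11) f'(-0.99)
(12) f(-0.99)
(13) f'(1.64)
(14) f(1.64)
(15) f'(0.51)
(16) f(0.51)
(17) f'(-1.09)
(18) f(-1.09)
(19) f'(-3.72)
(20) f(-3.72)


(1) = 2.00
(2) = -4.00
(3) = -16.00
(4) = -25.00
(5) = 8.12
(6) = -9.16
(7) = -14.74
(8) = -21.77
(9) = -46.96
(10) = -187.44
(11) = 7.94
(12) = -8.92
(13) = -7.84
(14) = -8.79
(15) = -1.06
(16) = -3.76
(17) = 8.54
(18) = -9.74
(19) = 24.32
(20) = -52.96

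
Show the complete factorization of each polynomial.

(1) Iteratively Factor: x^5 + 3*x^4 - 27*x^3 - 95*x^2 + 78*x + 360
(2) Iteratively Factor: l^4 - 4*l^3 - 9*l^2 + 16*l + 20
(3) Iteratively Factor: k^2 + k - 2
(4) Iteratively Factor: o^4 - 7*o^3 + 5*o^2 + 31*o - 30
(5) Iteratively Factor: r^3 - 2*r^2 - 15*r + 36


(1) = (x - 5)*(x^4 + 8*x^3 + 13*x^2 - 30*x - 72) = (x - 5)*(x - 2)*(x^3 + 10*x^2 + 33*x + 36) = (x - 5)*(x - 2)*(x + 4)*(x^2 + 6*x + 9) = (x - 5)*(x - 2)*(x + 3)*(x + 4)*(x + 3)
(2) = (l - 5)*(l^3 + l^2 - 4*l - 4) = (l - 5)*(l - 2)*(l^2 + 3*l + 2) = (l - 5)*(l - 2)*(l + 1)*(l + 2)
(3) = (k + 2)*(k - 1)
(4) = (o - 5)*(o^3 - 2*o^2 - 5*o + 6) = (o - 5)*(o - 1)*(o^2 - o - 6) = (o - 5)*(o - 1)*(o + 2)*(o - 3)
(5) = (r - 3)*(r^2 + r - 12) = (r - 3)^2*(r + 4)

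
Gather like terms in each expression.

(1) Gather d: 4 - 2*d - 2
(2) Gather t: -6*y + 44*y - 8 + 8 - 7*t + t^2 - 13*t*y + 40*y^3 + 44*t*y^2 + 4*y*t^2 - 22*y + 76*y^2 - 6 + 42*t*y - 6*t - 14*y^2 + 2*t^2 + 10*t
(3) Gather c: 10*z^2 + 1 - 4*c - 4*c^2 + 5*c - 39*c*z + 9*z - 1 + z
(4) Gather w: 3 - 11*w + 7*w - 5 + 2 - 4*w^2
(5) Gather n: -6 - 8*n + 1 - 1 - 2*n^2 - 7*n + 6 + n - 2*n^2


(1) = 2 - 2*d
(2) = t^2*(4*y + 3) + t*(44*y^2 + 29*y - 3) + 40*y^3 + 62*y^2 + 16*y - 6
(3) = -4*c^2 + c*(1 - 39*z) + 10*z^2 + 10*z
(4) = -4*w^2 - 4*w
(5) = -4*n^2 - 14*n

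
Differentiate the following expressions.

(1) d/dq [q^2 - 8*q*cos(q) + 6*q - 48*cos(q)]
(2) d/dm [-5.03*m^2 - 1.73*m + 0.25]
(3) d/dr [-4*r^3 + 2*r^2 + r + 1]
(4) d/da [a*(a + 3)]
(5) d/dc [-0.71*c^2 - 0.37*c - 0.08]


(1) = 8*q*sin(q) + 2*q + 48*sin(q) - 8*cos(q) + 6
(2) = -10.06*m - 1.73
(3) = -12*r^2 + 4*r + 1
(4) = 2*a + 3
(5) = -1.42*c - 0.37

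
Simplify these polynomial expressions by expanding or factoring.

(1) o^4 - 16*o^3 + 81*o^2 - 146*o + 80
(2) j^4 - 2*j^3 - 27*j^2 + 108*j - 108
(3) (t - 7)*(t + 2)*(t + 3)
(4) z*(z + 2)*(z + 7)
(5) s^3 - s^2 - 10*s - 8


(1) = (o - 8)*(o - 5)*(o - 2)*(o - 1)
(2) = (j - 3)^2*(j - 2)*(j + 6)
(3) = t^3 - 2*t^2 - 29*t - 42
(4) = z^3 + 9*z^2 + 14*z
(5) = (s - 4)*(s + 1)*(s + 2)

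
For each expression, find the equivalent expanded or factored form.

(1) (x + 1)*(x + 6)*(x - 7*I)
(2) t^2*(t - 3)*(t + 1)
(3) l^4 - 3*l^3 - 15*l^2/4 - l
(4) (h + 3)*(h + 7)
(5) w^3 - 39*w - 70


(1) = x^3 + 7*x^2 - 7*I*x^2 + 6*x - 49*I*x - 42*I
(2) = t^4 - 2*t^3 - 3*t^2
(3) = l*(l - 4)*(l + 1/2)^2
(4) = h^2 + 10*h + 21
(5) = (w - 7)*(w + 2)*(w + 5)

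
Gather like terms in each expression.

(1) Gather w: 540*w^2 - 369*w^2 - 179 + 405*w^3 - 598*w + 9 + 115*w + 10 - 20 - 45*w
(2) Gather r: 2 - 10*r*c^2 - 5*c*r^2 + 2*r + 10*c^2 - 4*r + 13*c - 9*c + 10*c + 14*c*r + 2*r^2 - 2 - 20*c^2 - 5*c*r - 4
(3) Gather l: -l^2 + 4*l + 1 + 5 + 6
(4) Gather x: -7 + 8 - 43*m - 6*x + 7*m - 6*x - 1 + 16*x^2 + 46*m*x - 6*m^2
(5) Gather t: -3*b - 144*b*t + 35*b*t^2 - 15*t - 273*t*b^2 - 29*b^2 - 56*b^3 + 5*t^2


(1) = 405*w^3 + 171*w^2 - 528*w - 180
(2) = -10*c^2 + 14*c + r^2*(2 - 5*c) + r*(-10*c^2 + 9*c - 2) - 4
(3) = -l^2 + 4*l + 12
(4) = -6*m^2 - 36*m + 16*x^2 + x*(46*m - 12)
(5) = -56*b^3 - 29*b^2 - 3*b + t^2*(35*b + 5) + t*(-273*b^2 - 144*b - 15)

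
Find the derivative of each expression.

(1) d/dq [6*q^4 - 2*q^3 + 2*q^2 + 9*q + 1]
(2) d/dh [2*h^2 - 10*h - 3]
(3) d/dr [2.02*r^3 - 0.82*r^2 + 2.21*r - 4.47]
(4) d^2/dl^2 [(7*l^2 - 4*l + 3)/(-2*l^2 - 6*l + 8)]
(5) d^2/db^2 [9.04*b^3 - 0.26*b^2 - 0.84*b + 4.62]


(1) = 24*q^3 - 6*q^2 + 4*q + 9
(2) = 4*h - 10
(3) = 6.06*r^2 - 1.64*r + 2.21
(4) = (25*l^3 - 93*l^2 + 21*l - 103)/(l^6 + 9*l^5 + 15*l^4 - 45*l^3 - 60*l^2 + 144*l - 64)
(5) = 54.24*b - 0.52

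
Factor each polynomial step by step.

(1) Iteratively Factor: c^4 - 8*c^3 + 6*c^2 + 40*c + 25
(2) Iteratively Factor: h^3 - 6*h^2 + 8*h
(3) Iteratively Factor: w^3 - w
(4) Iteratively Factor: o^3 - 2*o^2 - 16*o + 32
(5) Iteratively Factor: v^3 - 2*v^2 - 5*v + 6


(1) = (c - 5)*(c^3 - 3*c^2 - 9*c - 5) = (c - 5)^2*(c^2 + 2*c + 1) = (c - 5)^2*(c + 1)*(c + 1)
(2) = (h - 2)*(h^2 - 4*h) = (h - 4)*(h - 2)*(h)
(3) = (w - 1)*(w^2 + w) = (w - 1)*(w + 1)*(w)
(4) = (o - 2)*(o^2 - 16) = (o - 4)*(o - 2)*(o + 4)
(5) = (v - 3)*(v^2 + v - 2) = (v - 3)*(v + 2)*(v - 1)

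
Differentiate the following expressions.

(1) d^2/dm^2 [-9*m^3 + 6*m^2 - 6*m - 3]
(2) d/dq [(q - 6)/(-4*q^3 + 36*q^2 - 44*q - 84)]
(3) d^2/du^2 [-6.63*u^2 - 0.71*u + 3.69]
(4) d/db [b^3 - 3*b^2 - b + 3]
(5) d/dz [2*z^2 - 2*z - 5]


(1) = 12 - 54*m
(2) = (-q^3 + 9*q^2 - 11*q + (q - 6)*(3*q^2 - 18*q + 11) - 21)/(4*(q^3 - 9*q^2 + 11*q + 21)^2)
(3) = -13.2600000000000
(4) = 3*b^2 - 6*b - 1
(5) = 4*z - 2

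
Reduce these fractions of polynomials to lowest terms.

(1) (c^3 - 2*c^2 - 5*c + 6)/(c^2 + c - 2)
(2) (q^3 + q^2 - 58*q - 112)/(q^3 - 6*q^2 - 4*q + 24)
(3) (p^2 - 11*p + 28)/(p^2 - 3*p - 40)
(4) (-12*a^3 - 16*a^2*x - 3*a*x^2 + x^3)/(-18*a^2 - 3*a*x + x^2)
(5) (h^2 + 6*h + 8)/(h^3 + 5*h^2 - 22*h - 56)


(1) = c - 3
(2) = (q^2 - q - 56)/(q^2 - 8*q + 12)
(3) = (p^2 - 11*p + 28)/(p^2 - 3*p - 40)
(4) = (2*a^2 + 3*a*x + x^2)/(3*a + x)
(5) = (h + 4)/(h^2 + 3*h - 28)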